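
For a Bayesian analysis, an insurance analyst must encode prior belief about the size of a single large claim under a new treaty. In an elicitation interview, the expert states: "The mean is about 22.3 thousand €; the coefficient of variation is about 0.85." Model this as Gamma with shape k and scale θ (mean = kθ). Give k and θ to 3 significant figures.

For Gamma(k, scale θ): mean = kθ, variance = kθ², so CV = 1/√k.
CV = 0.85, hence k = 1/CV² = 1.38.
Then θ = mean/k = 22.3/1.38 = 16.1.

k ≈ 1.38, θ ≈ 16.1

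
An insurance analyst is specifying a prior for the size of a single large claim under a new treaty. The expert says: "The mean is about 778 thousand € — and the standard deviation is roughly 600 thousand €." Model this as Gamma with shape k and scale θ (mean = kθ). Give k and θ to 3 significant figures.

k ≈ 1.68, θ ≈ 463

For Gamma(k, scale θ): mean = kθ, variance = kθ², so CV = 1/√k.
CV = SD/mean = 600/778 = 0.7712, hence k = 1/CV² = 1.68.
Then θ = mean/k = 778/1.68 = 463.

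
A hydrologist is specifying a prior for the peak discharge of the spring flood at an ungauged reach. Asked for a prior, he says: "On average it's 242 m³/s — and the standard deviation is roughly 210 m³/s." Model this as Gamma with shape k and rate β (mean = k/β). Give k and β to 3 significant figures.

k ≈ 1.33, β ≈ 0.00549

For Gamma(k, rate β): mean = k/β, variance = k/β², so CV = 1/√k.
CV = SD/mean = 210/242 = 0.8678, hence k = 1/CV² = 1.33.
Then β = k/mean = 1.33/242 = 0.00549.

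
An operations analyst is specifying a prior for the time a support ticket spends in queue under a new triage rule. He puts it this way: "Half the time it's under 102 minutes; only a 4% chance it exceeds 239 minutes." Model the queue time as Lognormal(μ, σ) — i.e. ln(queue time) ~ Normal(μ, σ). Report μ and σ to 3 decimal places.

μ ≈ 4.625, σ ≈ 0.486

If T ~ Lognormal(μ,σ) then ln T ~ Normal(μ,σ), so the p-quantile of ln T is μ + z_p·σ.
ln(102) = 4.625 and ln(239) = 5.476; z_{0.5} = 0, z_{0.96} = 1.751.
σ = (5.476 − 4.625)/(1.751 − (0)) = 0.486.
μ = 4.625 − (0)·0.486 = 4.625.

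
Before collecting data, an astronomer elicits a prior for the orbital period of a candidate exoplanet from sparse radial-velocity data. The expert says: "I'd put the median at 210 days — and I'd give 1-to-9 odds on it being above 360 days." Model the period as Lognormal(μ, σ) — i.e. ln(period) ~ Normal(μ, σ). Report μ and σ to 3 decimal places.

If T ~ Lognormal(μ,σ) then ln T ~ Normal(μ,σ), so the p-quantile of ln T is μ + z_p·σ.
ln(210) = 5.347 and ln(360) = 5.886; z_{0.5} = 0, z_{0.9} = 1.282.
σ = (5.886 − 5.347)/(1.282 − (0)) = 0.421.
μ = 5.347 − (0)·0.421 = 5.347.

μ ≈ 5.347, σ ≈ 0.421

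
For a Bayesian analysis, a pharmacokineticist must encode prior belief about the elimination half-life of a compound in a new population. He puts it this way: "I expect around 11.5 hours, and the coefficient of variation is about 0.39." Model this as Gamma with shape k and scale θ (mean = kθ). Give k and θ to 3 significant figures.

For Gamma(k, scale θ): mean = kθ, variance = kθ², so CV = 1/√k.
CV = 0.39, hence k = 1/CV² = 6.57.
Then θ = mean/k = 11.5/6.57 = 1.75.

k ≈ 6.57, θ ≈ 1.75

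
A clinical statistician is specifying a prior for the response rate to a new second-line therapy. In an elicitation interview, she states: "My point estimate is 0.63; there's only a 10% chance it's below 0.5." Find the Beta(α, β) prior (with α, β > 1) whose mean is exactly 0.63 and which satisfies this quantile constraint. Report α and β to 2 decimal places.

With mean 0.63 fixed, write α = 0.63s, β = 0.37s where s = α+β.
Need P(θ < 0.5) = 0.1 under Beta(0.63s, 0.37s). Normal approximation: (q−m)/√(m(1−m)/s) ≈ z_{0.1} = -1.28, so s ≈ 0.63·0.37·(-1.28)²/(0.5−0.63)² = 22.7.
At s = 22.7: P(θ<0.5) ≈ 0.102. Adjusting to match 0.1 gives s ≈ 23.14.
So α = 0.63·23.14 ≈ 14.58, β = 0.37·23.14 ≈ 8.56.

α ≈ 14.58, β ≈ 8.56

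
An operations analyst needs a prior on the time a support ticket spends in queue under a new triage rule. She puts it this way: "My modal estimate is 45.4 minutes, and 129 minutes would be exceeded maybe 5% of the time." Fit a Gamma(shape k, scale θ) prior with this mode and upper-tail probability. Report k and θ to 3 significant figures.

k ≈ 3.45, θ ≈ 18.5

Gamma(k,θ) with k>1 has mode (k−1)θ, so θ = 45.4/(k−1).
Need P(X < 129) = 0.95 with θ tied to k this way. Start at k = 2, θ = 45.4: P(X<129) ≈ 0.776.
Too low — raise k to concentrate. Iterating converges to k ≈ 3.45.
Then θ = 45.4/(3.45−1) ≈ 18.5.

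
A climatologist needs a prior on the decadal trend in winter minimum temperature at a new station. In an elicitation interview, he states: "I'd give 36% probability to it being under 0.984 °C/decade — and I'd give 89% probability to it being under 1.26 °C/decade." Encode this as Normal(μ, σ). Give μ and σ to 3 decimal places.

The p-quantile of Normal(μ,σ) is μ + z_p·σ, with z_{0.36} = -0.3585 and z_{0.89} = 1.227.
Eliminate σ: μ = (z₂·x₁ − z₁·x₂)/(z₂ − z₁) = (1.227·0.984 − (-0.3585)·1.26)/1.585 = 1.046.
Then σ = (x₂ − x₁)/(z₂ − z₁) = (1.26 − 0.984)/1.585 = 0.174.

μ = 1.046, σ = 0.174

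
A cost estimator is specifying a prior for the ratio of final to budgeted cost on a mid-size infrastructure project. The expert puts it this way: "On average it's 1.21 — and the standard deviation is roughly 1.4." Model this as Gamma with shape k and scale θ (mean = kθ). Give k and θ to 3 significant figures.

k ≈ 0.747, θ ≈ 1.62

For Gamma(k, scale θ): mean = kθ, variance = kθ², so CV = 1/√k.
CV = SD/mean = 1.4/1.21 = 1.157, hence k = 1/CV² = 0.747.
Then θ = mean/k = 1.21/0.747 = 1.62.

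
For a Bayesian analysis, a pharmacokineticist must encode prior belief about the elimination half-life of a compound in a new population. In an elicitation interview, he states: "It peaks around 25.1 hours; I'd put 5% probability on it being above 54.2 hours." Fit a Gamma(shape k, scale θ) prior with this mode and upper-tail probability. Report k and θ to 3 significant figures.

Gamma(k,θ) with k>1 has mode (k−1)θ, so θ = 25.1/(k−1).
Need P(X < 54.2) = 0.95 with θ tied to k this way. Start at k = 2, θ = 25.1: P(X<54.2) ≈ 0.635.
Too low — raise k to concentrate. Iterating converges to k ≈ 5.65.
Then θ = 25.1/(5.65−1) ≈ 5.4.

k ≈ 5.65, θ ≈ 5.4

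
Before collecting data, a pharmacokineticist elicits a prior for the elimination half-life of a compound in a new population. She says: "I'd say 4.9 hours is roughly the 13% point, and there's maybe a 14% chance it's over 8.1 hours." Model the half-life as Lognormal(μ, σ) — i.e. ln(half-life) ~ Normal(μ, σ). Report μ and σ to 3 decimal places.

μ ≈ 1.846, σ ≈ 0.228

If T ~ Lognormal(μ,σ) then ln T ~ Normal(μ,σ), so the p-quantile of ln T is μ + z_p·σ.
ln(4.9) = 1.589 and ln(8.1) = 2.092; z_{0.13} = -1.126, z_{0.86} = 1.08.
σ = (2.092 − 1.589)/(1.08 − (-1.126)) = 0.228.
μ = 1.589 − (-1.126)·0.228 = 1.846.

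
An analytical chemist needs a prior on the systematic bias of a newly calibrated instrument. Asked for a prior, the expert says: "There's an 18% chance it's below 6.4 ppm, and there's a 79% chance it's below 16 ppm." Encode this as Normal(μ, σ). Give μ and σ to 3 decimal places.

The p-quantile of Normal(μ,σ) is μ + z_p·σ, with z_{0.18} = -0.9154 and z_{0.79} = 0.8064.
Eliminate σ: μ = (z₂·x₁ − z₁·x₂)/(z₂ − z₁) = (0.8064·6.4 − (-0.9154)·16)/1.722 = 11.504.
Then σ = (x₂ − x₁)/(z₂ − z₁) = (16 − 6.4)/1.722 = 5.576.

μ = 11.504, σ = 5.576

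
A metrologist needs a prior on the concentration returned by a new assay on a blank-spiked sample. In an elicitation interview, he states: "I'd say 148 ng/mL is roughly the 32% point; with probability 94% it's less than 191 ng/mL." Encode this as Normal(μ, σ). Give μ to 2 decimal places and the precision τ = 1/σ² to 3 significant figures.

The p-quantile of Normal(μ,σ) is μ + z_p·σ, with z_{0.32} = -0.4677 and z_{0.94} = 1.555.
Eliminate σ: μ = (z₂·x₁ − z₁·x₂)/(z₂ − z₁) = (1.555·148 − (-0.4677)·191)/2.022 = 157.94.
Then σ = (x₂ − x₁)/(z₂ − z₁) = (191 − 148)/2.022 = 21.26.
Precision τ = 1/σ² = 1/21.26² = 0.00221.

μ = 157.94, τ = 0.00221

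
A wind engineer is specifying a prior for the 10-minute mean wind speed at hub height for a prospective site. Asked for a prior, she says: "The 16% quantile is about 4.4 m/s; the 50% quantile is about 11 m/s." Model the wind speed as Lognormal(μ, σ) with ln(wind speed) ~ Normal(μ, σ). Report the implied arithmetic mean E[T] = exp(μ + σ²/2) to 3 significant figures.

E[T] ≈ 16.8 m/s

If T ~ Lognormal(μ,σ) then ln T ~ Normal(μ,σ), so the p-quantile of ln T is μ + z_p·σ.
ln(4.4) = 1.482 and ln(11) = 2.398; z_{0.16} = -0.9945, z_{0.5} = 0.
σ = (2.398 − 1.482)/(0 − (-0.9945)) = 0.921.
μ = 1.482 − (-0.9945)·0.921 = 2.398.
E[T] = exp(μ + σ²/2) = exp(2.398 + 0.4245) = 16.8 m/s.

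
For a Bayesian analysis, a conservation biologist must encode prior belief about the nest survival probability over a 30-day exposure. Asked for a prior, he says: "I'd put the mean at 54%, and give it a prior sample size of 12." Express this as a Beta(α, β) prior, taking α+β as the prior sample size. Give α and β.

α = 6.48, β = 5.52

Under the effective-sample-size interpretation, Beta(α, β) has prior mean α/(α+β) and prior sample size α+β.
So α+β = 12 and α/(α+β) = 0.54, giving α = 0.54·12 = 6.48 and β = 12 − 6.48 = 5.52.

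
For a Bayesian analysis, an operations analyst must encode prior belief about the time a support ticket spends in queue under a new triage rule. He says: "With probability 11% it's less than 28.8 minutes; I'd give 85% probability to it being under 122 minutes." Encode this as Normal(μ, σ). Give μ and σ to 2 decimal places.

For Normal(μ,σ), the p-quantile is μ + z_p·σ. Here z_{0.11} = -1.227, z_{0.85} = 1.036.
So 28.8 = μ − 1.227σ and 122 = μ + 1.036σ.
Subtracting: σ = (122 − 28.8)/(1.036 − (-1.227)) = 41.18.
Then μ = 28.8 − (-1.227)·41.18 = 79.31.

μ = 79.31, σ = 41.18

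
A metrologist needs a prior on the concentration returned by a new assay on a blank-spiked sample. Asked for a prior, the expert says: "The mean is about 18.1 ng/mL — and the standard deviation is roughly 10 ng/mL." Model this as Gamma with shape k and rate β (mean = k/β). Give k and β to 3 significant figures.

For Gamma(k, rate β): mean = k/β, variance = k/β², so CV = 1/√k.
CV = SD/mean = 10/18.1 = 0.5525, hence k = 1/CV² = 3.28.
Then β = k/mean = 3.28/18.1 = 0.181.

k ≈ 3.28, β ≈ 0.181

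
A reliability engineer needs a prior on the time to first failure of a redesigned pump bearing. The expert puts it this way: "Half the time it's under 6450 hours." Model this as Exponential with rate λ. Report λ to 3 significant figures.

Exponential median = ln 2 / λ, so λ = ln 2 / 6450.0 = 0.000107.

λ ≈ 0.000107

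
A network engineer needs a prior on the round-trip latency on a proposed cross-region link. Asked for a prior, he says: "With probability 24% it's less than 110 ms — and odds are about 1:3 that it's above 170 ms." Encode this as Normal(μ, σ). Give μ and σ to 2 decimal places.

The p-quantile of Normal(μ,σ) is μ + z_p·σ, with z_{0.24} = -0.7063 and z_{0.75} = 0.6745.
Eliminate σ: μ = (z₂·x₁ − z₁·x₂)/(z₂ − z₁) = (0.6745·110 − (-0.7063)·170)/1.381 = 140.69.
Then σ = (x₂ − x₁)/(z₂ − z₁) = (170 − 110)/1.381 = 43.45.

μ = 140.69, σ = 43.45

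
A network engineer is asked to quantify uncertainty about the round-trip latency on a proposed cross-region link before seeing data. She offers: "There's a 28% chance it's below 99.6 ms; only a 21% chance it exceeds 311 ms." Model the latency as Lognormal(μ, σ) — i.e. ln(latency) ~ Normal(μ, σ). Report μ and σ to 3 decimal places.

μ ≈ 5.079, σ ≈ 0.820

If T ~ Lognormal(μ,σ) then ln T ~ Normal(μ,σ), so the p-quantile of ln T is μ + z_p·σ.
ln(99.6) = 4.601 and ln(311) = 5.74; z_{0.28} = -0.5828, z_{0.79} = 0.8064.
σ = (5.74 − 4.601)/(0.8064 − (-0.5828)) = 0.820.
μ = 4.601 − (-0.5828)·0.820 = 5.079.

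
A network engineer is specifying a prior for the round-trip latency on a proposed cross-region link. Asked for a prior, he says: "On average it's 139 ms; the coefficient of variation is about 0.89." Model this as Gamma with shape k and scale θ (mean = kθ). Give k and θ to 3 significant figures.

For Gamma(k, scale θ): mean = kθ, variance = kθ², so CV = 1/√k.
CV = 0.89, hence k = 1/CV² = 1.26.
Then θ = mean/k = 139/1.26 = 110.

k ≈ 1.26, θ ≈ 110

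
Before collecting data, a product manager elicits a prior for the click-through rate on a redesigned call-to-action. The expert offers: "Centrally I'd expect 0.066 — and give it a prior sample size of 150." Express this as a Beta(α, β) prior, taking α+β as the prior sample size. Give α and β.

Under the effective-sample-size interpretation, Beta(α, β) has prior mean α/(α+β) and prior sample size α+β.
So α+β = 150 and α/(α+β) = 0.066, giving α = 0.066·150 = 9.9 and β = 150 − 9.9 = 140.1.

α = 9.9, β = 140.1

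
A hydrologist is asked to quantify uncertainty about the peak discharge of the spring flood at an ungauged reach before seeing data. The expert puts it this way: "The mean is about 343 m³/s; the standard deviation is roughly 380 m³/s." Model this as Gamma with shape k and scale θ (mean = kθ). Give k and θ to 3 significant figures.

k ≈ 0.815, θ ≈ 421

For Gamma(k, scale θ): mean = kθ, variance = kθ², so CV = 1/√k.
CV = SD/mean = 380/343 = 1.108, hence k = 1/CV² = 0.815.
Then θ = mean/k = 343/0.815 = 421.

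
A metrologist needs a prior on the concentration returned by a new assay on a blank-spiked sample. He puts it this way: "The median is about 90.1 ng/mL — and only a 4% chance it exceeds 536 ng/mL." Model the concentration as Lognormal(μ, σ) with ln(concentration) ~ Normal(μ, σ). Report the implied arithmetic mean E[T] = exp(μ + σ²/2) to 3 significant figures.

E[T] ≈ 151 ng/mL

If T ~ Lognormal(μ,σ) then ln T ~ Normal(μ,σ), so the p-quantile of ln T is μ + z_p·σ.
ln(90.1) = 4.501 and ln(536) = 6.284; z_{0.5} = 0, z_{0.96} = 1.751.
σ = (6.284 − 4.501)/(1.751 − (0)) = 1.019.
μ = 4.501 − (0)·1.019 = 4.501.
E[T] = exp(μ + σ²/2) = exp(4.501 + 0.5188) = 151 ng/mL.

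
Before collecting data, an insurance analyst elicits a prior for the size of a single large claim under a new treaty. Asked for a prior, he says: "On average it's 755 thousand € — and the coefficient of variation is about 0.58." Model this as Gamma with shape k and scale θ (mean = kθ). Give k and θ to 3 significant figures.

k ≈ 2.97, θ ≈ 254

For Gamma(k, scale θ): mean = kθ, variance = kθ², so CV = 1/√k.
CV = 0.58, hence k = 1/CV² = 2.97.
Then θ = mean/k = 755/2.97 = 254.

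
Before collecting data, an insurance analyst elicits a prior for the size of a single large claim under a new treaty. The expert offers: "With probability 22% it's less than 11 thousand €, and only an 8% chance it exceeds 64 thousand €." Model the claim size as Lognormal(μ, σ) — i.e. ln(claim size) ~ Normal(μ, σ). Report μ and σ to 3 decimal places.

μ ≈ 3.022, σ ≈ 0.809

If T ~ Lognormal(μ,σ) then ln T ~ Normal(μ,σ), so the p-quantile of ln T is μ + z_p·σ.
ln(11) = 2.398 and ln(64) = 4.159; z_{0.22} = -0.7722, z_{0.92} = 1.405.
σ = (4.159 − 2.398)/(1.405 − (-0.7722)) = 0.809.
μ = 2.398 − (-0.7722)·0.809 = 3.022.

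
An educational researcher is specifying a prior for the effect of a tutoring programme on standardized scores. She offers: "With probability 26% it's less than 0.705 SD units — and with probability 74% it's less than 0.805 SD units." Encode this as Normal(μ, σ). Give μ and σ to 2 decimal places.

μ = 0.76, σ = 0.08

The p-quantile of Normal(μ,σ) is μ + z_p·σ, with z_{0.26} = -0.6433 and z_{0.74} = 0.6433.
Eliminate σ: μ = (z₂·x₁ − z₁·x₂)/(z₂ − z₁) = (0.6433·0.705 − (-0.6433)·0.805)/1.287 = 0.76.
Then σ = (x₂ − x₁)/(z₂ − z₁) = (0.805 − 0.705)/1.287 = 0.08.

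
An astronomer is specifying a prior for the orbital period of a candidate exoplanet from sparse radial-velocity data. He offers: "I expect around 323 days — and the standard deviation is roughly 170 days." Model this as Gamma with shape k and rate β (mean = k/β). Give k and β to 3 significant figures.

k ≈ 3.61, β ≈ 0.0112

For Gamma(k, rate β): mean = k/β, variance = k/β², so CV = 1/√k.
CV = SD/mean = 170/323 = 0.5263, hence k = 1/CV² = 3.61.
Then β = k/mean = 3.61/323 = 0.0112.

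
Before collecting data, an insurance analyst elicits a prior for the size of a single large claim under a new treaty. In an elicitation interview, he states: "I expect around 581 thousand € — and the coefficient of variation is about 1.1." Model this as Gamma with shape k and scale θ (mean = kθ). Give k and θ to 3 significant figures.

k ≈ 0.826, θ ≈ 703

For Gamma(k, scale θ): mean = kθ, variance = kθ², so CV = 1/√k.
CV = 1.1, hence k = 1/CV² = 0.826.
Then θ = mean/k = 581/0.826 = 703.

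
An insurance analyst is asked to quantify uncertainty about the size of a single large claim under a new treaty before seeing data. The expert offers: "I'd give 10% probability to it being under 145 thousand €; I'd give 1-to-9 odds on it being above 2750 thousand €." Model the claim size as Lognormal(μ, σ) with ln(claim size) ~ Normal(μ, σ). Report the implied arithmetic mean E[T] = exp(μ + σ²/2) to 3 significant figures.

If T ~ Lognormal(μ,σ) then ln T ~ Normal(μ,σ), so the p-quantile of ln T is μ + z_p·σ.
ln(145) = 4.977 and ln(2750) = 7.919; z_{0.1} = -1.282, z_{0.9} = 1.282.
σ = (7.919 − 4.977)/(1.282 − (-1.282)) = 1.148.
μ = 4.977 − (-1.282)·1.148 = 6.448.
E[T] = exp(μ + σ²/2) = exp(6.448 + 0.6590) = 1220 thousand €.

E[T] ≈ 1220 thousand €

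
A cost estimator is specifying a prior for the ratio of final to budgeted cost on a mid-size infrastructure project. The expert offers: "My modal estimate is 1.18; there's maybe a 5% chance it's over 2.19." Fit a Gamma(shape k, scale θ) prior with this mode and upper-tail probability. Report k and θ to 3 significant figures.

k ≈ 8.28, θ ≈ 0.162

Gamma(k,θ) with k>1 has mode (k−1)θ, so θ = 1.18/(k−1).
Need P(X < 2.19) = 0.95 with θ tied to k this way. Start at k = 2, θ = 1.18: P(X<2.19) ≈ 0.554.
Too low — raise k to concentrate. Iterating converges to k ≈ 8.28.
Then θ = 1.18/(8.28−1) ≈ 0.162.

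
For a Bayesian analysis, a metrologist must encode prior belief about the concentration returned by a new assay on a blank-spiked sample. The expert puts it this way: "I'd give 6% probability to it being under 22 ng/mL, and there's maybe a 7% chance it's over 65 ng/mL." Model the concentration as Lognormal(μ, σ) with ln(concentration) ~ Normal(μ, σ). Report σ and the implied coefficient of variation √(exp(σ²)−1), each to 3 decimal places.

If T ~ Lognormal(μ,σ) then ln T ~ Normal(μ,σ), so the p-quantile of ln T is μ + z_p·σ.
ln(22) = 3.091 and ln(65) = 4.174; z_{0.06} = -1.555, z_{0.93} = 1.476.
σ = (4.174 − 3.091)/(1.476 − (-1.555)) = 0.357.
μ = 3.091 − (-1.555)·0.357 = 3.647.
CV = √(exp(σ²)−1) = √(exp(0.1278)−1) = 0.369.

σ ≈ 0.357, CV ≈ 0.369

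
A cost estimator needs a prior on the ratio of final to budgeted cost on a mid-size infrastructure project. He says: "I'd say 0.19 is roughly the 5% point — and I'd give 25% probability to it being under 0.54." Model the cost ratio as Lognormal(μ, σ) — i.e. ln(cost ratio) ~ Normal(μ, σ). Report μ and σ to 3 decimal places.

μ ≈ 0.110, σ ≈ 1.076

If T ~ Lognormal(μ,σ) then ln T ~ Normal(μ,σ), so the p-quantile of ln T is μ + z_p·σ.
ln(0.19) = -1.661 and ln(0.54) = -0.6162; z_{0.05} = -1.645, z_{0.25} = -0.6745.
σ = (-0.6162 − -1.661)/(-0.6745 − (-1.645)) = 1.076.
μ = -1.661 − (-1.645)·1.076 = 0.110.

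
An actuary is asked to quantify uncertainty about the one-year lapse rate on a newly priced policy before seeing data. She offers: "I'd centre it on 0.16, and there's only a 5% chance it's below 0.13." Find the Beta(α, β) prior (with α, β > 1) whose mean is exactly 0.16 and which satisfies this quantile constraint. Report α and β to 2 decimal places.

With mean 0.16 fixed, write α = 0.16s, β = 0.84s where s = α+β.
Need P(θ < 0.13) = 0.05 under Beta(0.16s, 0.84s). Normal approximation: (q−m)/√(m(1−m)/s) ≈ z_{0.05} = -1.64, so s ≈ 0.16·0.84·(-1.64)²/(0.13−0.16)² = 404.0.
At s = 404.0: P(θ<0.13) ≈ 0.044. Adjusting to match 0.05 gives s ≈ 375.99.
So α = 0.16·375.99 ≈ 60.16, β = 0.84·375.99 ≈ 315.83.

α ≈ 60.16, β ≈ 315.83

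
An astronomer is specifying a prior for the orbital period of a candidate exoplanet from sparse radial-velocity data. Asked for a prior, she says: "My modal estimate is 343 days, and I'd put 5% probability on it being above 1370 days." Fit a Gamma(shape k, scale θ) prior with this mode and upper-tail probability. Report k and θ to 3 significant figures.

Gamma(k,θ) with k>1 has mode (k−1)θ, so θ = 343/(k−1).
Need P(X < 1370) = 0.95 with θ tied to k this way. Start at k = 2, θ = 343: P(X<1370) ≈ 0.908.
Too low — raise k to concentrate. Iterating converges to k ≈ 2.31.
Then θ = 343/(2.31−1) ≈ 261.

k ≈ 2.31, θ ≈ 261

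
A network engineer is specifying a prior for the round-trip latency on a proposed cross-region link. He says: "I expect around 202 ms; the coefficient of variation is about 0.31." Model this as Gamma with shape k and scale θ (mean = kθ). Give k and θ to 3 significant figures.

k ≈ 10.4, θ ≈ 19.4

For Gamma(k, scale θ): mean = kθ, variance = kθ², so CV = 1/√k.
CV = 0.31, hence k = 1/CV² = 10.4.
Then θ = mean/k = 202/10.4 = 19.4.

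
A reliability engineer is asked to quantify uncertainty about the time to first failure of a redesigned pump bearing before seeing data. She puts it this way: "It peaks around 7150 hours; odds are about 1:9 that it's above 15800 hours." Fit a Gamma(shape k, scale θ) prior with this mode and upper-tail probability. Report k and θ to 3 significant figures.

k ≈ 4.06, θ ≈ 2340

Gamma(k,θ) with k>1 has mode (k−1)θ, so θ = 7150/(k−1).
Need P(X < 15800) = 0.9 with θ tied to k this way. Start at k = 2, θ = 7150: P(X<15800) ≈ 0.648.
Too low — raise k to concentrate. Iterating converges to k ≈ 4.06.
Then θ = 7150/(4.06−1) ≈ 2340.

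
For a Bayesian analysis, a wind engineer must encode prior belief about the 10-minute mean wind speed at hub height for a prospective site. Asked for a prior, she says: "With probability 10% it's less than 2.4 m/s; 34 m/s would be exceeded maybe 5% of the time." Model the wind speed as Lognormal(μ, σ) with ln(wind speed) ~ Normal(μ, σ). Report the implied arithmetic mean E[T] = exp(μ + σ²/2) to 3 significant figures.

If T ~ Lognormal(μ,σ) then ln T ~ Normal(μ,σ), so the p-quantile of ln T is μ + z_p·σ.
ln(2.4) = 0.8755 and ln(34) = 3.526; z_{0.1} = -1.282, z_{0.95} = 1.645.
σ = (3.526 − 0.8755)/(1.645 − (-1.282)) = 0.906.
μ = 0.8755 − (-1.282)·0.906 = 2.036.
E[T] = exp(μ + σ²/2) = exp(2.036 + 0.4103) = 11.5 m/s.

E[T] ≈ 11.5 m/s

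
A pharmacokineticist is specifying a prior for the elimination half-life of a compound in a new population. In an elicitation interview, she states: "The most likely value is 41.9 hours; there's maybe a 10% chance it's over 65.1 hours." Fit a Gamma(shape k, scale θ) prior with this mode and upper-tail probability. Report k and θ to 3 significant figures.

k ≈ 10.6, θ ≈ 4.35

Gamma(k,θ) with k>1 has mode (k−1)θ, so θ = 41.9/(k−1).
Need P(X < 65.1) = 0.9 with θ tied to k this way. Start at k = 2, θ = 41.9: P(X<65.1) ≈ 0.460.
Too low — raise k to concentrate. Iterating converges to k ≈ 10.6.
Then θ = 41.9/(10.6−1) ≈ 4.35.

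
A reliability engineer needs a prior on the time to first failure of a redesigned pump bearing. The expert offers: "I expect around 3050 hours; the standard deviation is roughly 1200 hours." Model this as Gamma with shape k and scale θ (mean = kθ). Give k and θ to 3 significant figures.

k ≈ 6.46, θ ≈ 472

For Gamma(k, scale θ): mean = kθ, variance = kθ², so CV = 1/√k.
CV = SD/mean = 1200/3050 = 0.3934, hence k = 1/CV² = 6.46.
Then θ = mean/k = 3050/6.46 = 472.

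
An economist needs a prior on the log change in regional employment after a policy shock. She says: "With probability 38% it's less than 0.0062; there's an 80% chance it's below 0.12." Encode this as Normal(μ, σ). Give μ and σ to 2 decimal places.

μ = 0.04, σ = 0.10

For Normal(μ,σ), the p-quantile is μ + z_p·σ. Here z_{0.38} = -0.3055, z_{0.8} = 0.8416.
So 0.0062 = μ − 0.3055σ and 0.12 = μ + 0.8416σ.
Subtracting: σ = (0.12 − 0.0062)/(0.8416 − (-0.3055)) = 0.10.
Then μ = 0.0062 − (-0.3055)·0.10 = 0.04.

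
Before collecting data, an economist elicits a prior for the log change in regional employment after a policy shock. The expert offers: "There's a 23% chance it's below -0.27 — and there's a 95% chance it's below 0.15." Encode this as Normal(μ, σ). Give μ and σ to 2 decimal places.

μ = -0.14, σ = 0.18

For Normal(μ,σ), the p-quantile is μ + z_p·σ. Here z_{0.23} = -0.7388, z_{0.95} = 1.645.
So -0.27 = μ − 0.7388σ and 0.15 = μ + 1.645σ.
Subtracting: σ = (0.15 − -0.27)/(1.645 − (-0.7388)) = 0.18.
Then μ = -0.27 − (-0.7388)·0.18 = -0.14.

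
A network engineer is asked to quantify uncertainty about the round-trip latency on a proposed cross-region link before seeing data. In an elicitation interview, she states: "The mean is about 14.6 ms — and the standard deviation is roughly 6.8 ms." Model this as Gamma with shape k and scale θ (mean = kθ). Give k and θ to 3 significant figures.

k ≈ 4.61, θ ≈ 3.17

For Gamma(k, scale θ): mean = kθ, variance = kθ², so CV = 1/√k.
CV = SD/mean = 6.8/14.6 = 0.4658, hence k = 1/CV² = 4.61.
Then θ = mean/k = 14.6/4.61 = 3.17.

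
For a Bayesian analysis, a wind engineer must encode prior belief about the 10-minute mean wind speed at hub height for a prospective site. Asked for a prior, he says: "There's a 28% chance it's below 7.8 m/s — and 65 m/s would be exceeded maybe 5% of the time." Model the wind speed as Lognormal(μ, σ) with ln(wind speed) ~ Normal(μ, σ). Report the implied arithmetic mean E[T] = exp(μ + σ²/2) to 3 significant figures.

If T ~ Lognormal(μ,σ) then ln T ~ Normal(μ,σ), so the p-quantile of ln T is μ + z_p·σ.
ln(7.8) = 2.054 and ln(65) = 4.174; z_{0.28} = -0.5828, z_{0.95} = 1.645.
σ = (4.174 − 2.054)/(1.645 − (-0.5828)) = 0.952.
μ = 2.054 − (-0.5828)·0.952 = 2.609.
E[T] = exp(μ + σ²/2) = exp(2.609 + 0.4529) = 21.4 m/s.

E[T] ≈ 21.4 m/s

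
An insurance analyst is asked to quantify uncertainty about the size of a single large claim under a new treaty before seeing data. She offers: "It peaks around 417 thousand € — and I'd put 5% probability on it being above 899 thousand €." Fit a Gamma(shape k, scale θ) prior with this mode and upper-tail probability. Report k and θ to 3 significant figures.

k ≈ 5.67, θ ≈ 89.3

Gamma(k,θ) with k>1 has mode (k−1)θ, so θ = 417/(k−1).
Need P(X < 899) = 0.95 with θ tied to k this way. Start at k = 2, θ = 417: P(X<899) ≈ 0.635.
Too low — raise k to concentrate. Iterating converges to k ≈ 5.67.
Then θ = 417/(5.67−1) ≈ 89.3.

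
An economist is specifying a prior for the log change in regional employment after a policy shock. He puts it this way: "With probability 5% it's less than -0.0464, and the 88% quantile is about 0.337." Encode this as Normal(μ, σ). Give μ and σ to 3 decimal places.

The p-quantile of Normal(μ,σ) is μ + z_p·σ, with z_{0.05} = -1.645 and z_{0.88} = 1.175.
Eliminate σ: μ = (z₂·x₁ − z₁·x₂)/(z₂ − z₁) = (1.175·-0.0464 − (-1.645)·0.337)/2.82 = 0.177.
Then σ = (x₂ − x₁)/(z₂ − z₁) = (0.337 − -0.0464)/2.82 = 0.136.

μ = 0.177, σ = 0.136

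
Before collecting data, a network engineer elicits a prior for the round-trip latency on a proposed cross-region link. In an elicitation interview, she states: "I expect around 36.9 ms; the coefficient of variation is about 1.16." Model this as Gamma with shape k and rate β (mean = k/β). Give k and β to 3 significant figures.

For Gamma(k, rate β): mean = k/β, variance = k/β², so CV = 1/√k.
CV = 1.16, hence k = 1/CV² = 0.743.
Then β = k/mean = 0.743/36.9 = 0.0201.

k ≈ 0.743, β ≈ 0.0201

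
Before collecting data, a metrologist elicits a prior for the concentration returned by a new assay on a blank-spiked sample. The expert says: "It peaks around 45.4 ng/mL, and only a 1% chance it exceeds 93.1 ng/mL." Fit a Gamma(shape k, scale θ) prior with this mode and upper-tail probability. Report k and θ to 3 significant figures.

Gamma(k,θ) with k>1 has mode (k−1)θ, so θ = 45.4/(k−1).
Need P(X < 93.1) = 0.99 with θ tied to k this way. Start at k = 2, θ = 45.4: P(X<93.1) ≈ 0.608.
Too low — raise k to concentrate. Iterating converges to k ≈ 10.5.
Then θ = 45.4/(10.5−1) ≈ 4.79.

k ≈ 10.5, θ ≈ 4.79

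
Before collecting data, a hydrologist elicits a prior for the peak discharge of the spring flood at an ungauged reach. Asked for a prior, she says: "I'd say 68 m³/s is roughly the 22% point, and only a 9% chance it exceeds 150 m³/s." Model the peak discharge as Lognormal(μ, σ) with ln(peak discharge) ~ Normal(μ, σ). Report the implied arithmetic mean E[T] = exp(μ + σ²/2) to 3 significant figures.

E[T] ≈ 97.4 m³/s

If T ~ Lognormal(μ,σ) then ln T ~ Normal(μ,σ), so the p-quantile of ln T is μ + z_p·σ.
ln(68) = 4.22 and ln(150) = 5.011; z_{0.22} = -0.7722, z_{0.91} = 1.341.
σ = (5.011 − 4.22)/(1.341 − (-0.7722)) = 0.374.
μ = 4.22 − (-0.7722)·0.374 = 4.509.
E[T] = exp(μ + σ²/2) = exp(4.509 + 0.0701) = 97.4 m³/s.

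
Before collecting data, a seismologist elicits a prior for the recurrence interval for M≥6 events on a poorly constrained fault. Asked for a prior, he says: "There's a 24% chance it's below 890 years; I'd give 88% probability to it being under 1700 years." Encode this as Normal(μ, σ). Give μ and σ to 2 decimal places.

μ = 1194.10, σ = 430.56

For Normal(μ,σ), the p-quantile is μ + z_p·σ. Here z_{0.24} = -0.7063, z_{0.88} = 1.175.
So 890 = μ − 0.7063σ and 1700 = μ + 1.175σ.
Subtracting: σ = (1700 − 890)/(1.175 − (-0.7063)) = 430.56.
Then μ = 890 − (-0.7063)·430.56 = 1194.10.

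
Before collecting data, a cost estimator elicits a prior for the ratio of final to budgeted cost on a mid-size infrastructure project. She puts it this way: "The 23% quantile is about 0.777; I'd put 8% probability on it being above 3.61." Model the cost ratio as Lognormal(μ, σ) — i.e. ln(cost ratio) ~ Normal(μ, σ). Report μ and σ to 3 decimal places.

μ ≈ 0.277, σ ≈ 0.716

If T ~ Lognormal(μ,σ) then ln T ~ Normal(μ,σ), so the p-quantile of ln T is μ + z_p·σ.
ln(0.777) = -0.2523 and ln(3.61) = 1.284; z_{0.23} = -0.7388, z_{0.92} = 1.405.
σ = (1.284 − -0.2523)/(1.405 − (-0.7388)) = 0.716.
μ = -0.2523 − (-0.7388)·0.716 = 0.277.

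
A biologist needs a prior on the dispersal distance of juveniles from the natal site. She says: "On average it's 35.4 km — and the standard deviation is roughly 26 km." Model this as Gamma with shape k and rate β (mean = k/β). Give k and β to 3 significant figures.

For Gamma(k, rate β): mean = k/β, variance = k/β², so CV = 1/√k.
CV = SD/mean = 26/35.4 = 0.7345, hence k = 1/CV² = 1.85.
Then β = k/mean = 1.85/35.4 = 0.0524.

k ≈ 1.85, β ≈ 0.0524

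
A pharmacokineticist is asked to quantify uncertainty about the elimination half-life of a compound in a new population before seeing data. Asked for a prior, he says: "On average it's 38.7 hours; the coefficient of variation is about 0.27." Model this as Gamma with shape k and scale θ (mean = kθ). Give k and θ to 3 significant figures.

k ≈ 13.7, θ ≈ 2.82

For Gamma(k, scale θ): mean = kθ, variance = kθ², so CV = 1/√k.
CV = 0.27, hence k = 1/CV² = 13.7.
Then θ = mean/k = 38.7/13.7 = 2.82.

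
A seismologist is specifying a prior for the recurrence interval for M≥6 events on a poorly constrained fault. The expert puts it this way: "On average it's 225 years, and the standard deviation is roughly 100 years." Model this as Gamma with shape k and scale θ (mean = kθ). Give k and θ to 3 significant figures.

For Gamma(k, scale θ): mean = kθ, variance = kθ², so CV = 1/√k.
CV = SD/mean = 100/225 = 0.4444, hence k = 1/CV² = 5.06.
Then θ = mean/k = 225/5.06 = 44.4.

k ≈ 5.06, θ ≈ 44.4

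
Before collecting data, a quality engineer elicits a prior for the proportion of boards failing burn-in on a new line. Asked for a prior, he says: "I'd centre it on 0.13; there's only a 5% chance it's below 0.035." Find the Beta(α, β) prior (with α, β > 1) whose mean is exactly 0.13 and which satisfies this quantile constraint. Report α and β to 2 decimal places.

α ≈ 2.72, β ≈ 18.23

With mean 0.13 fixed, write α = 0.13s, β = 0.87s where s = α+β.
Need P(θ < 0.035) = 0.05 under Beta(0.13s, 0.87s). Normal approximation: (q−m)/√(m(1−m)/s) ≈ z_{0.05} = -1.64, so s ≈ 0.13·0.87·(-1.64)²/(0.035−0.13)² = 33.9.
At s = 33.9: P(θ<0.035) ≈ 0.014. Adjusting to match 0.05 gives s ≈ 20.96.
So α = 0.13·20.96 ≈ 2.72, β = 0.87·20.96 ≈ 18.23.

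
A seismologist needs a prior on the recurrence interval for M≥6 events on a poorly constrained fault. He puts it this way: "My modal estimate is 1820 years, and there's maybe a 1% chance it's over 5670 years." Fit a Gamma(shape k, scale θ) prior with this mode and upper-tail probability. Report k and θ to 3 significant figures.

Gamma(k,θ) with k>1 has mode (k−1)θ, so θ = 1820/(k−1).
Need P(X < 5670) = 0.99 with θ tied to k this way. Start at k = 2, θ = 1820: P(X<5670) ≈ 0.817.
Too low — raise k to concentrate. Iterating converges to k ≈ 4.45.
Then θ = 1820/(4.45−1) ≈ 527.

k ≈ 4.45, θ ≈ 527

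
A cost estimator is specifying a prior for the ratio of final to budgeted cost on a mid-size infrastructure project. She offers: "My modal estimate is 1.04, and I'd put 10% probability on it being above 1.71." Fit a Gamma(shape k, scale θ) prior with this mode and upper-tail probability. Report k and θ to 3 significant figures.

Gamma(k,θ) with k>1 has mode (k−1)θ, so θ = 1.04/(k−1).
Need P(X < 1.71) = 0.9 with θ tied to k this way. Start at k = 2, θ = 1.04: P(X<1.71) ≈ 0.489.
Too low — raise k to concentrate. Iterating converges to k ≈ 8.63.
Then θ = 1.04/(8.63−1) ≈ 0.136.

k ≈ 8.63, θ ≈ 0.136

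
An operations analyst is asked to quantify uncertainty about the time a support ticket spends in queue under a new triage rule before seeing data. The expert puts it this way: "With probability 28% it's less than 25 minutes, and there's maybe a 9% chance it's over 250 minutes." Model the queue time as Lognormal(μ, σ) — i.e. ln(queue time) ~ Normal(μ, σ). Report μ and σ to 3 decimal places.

If T ~ Lognormal(μ,σ) then ln T ~ Normal(μ,σ), so the p-quantile of ln T is μ + z_p·σ.
ln(25) = 3.219 and ln(250) = 5.521; z_{0.28} = -0.5828, z_{0.91} = 1.341.
σ = (5.521 − 3.219)/(1.341 − (-0.5828)) = 1.197.
μ = 3.219 − (-0.5828)·1.197 = 3.917.

μ ≈ 3.917, σ ≈ 1.197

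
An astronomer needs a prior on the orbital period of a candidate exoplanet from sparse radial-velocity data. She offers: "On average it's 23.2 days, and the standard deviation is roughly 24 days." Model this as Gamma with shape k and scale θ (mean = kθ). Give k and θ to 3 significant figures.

For Gamma(k, scale θ): mean = kθ, variance = kθ², so CV = 1/√k.
CV = SD/mean = 24/23.2 = 1.034, hence k = 1/CV² = 0.934.
Then θ = mean/k = 23.2/0.934 = 24.8.

k ≈ 0.934, θ ≈ 24.8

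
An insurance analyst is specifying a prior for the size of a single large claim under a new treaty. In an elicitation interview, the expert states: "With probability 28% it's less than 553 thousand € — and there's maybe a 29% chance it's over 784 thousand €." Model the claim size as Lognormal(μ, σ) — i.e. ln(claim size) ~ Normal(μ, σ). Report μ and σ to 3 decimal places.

μ ≈ 6.494, σ ≈ 0.307

If T ~ Lognormal(μ,σ) then ln T ~ Normal(μ,σ), so the p-quantile of ln T is μ + z_p·σ.
ln(553) = 6.315 and ln(784) = 6.664; z_{0.28} = -0.5828, z_{0.71} = 0.5534.
σ = (6.664 − 6.315)/(0.5534 − (-0.5828)) = 0.307.
μ = 6.315 − (-0.5828)·0.307 = 6.494.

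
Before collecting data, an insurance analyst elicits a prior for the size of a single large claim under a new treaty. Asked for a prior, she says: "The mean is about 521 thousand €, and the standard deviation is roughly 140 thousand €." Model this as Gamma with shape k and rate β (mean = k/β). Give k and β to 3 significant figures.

k ≈ 13.8, β ≈ 0.0266

For Gamma(k, rate β): mean = k/β, variance = k/β², so CV = 1/√k.
CV = SD/mean = 140/521 = 0.2687, hence k = 1/CV² = 13.8.
Then β = k/mean = 13.8/521 = 0.0266.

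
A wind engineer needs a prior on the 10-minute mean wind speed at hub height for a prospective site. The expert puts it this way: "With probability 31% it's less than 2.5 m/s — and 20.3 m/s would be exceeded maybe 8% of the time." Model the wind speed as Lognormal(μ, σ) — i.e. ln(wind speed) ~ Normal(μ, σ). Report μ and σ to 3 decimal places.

μ ≈ 1.463, σ ≈ 1.102

If T ~ Lognormal(μ,σ) then ln T ~ Normal(μ,σ), so the p-quantile of ln T is μ + z_p·σ.
ln(2.5) = 0.9163 and ln(20.3) = 3.011; z_{0.31} = -0.4959, z_{0.92} = 1.405.
σ = (3.011 − 0.9163)/(1.405 − (-0.4959)) = 1.102.
μ = 0.9163 − (-0.4959)·1.102 = 1.463.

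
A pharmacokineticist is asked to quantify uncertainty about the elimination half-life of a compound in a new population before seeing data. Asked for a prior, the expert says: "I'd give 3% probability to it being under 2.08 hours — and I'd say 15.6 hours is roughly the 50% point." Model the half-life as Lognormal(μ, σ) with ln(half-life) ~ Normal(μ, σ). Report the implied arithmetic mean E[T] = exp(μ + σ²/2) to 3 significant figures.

E[T] ≈ 27.7 hours

If T ~ Lognormal(μ,σ) then ln T ~ Normal(μ,σ), so the p-quantile of ln T is μ + z_p·σ.
ln(2.08) = 0.7324 and ln(15.6) = 2.747; z_{0.03} = -1.881, z_{0.5} = 0.
σ = (2.747 − 0.7324)/(0 − (-1.881)) = 1.071.
μ = 0.7324 − (-1.881)·1.071 = 2.747.
E[T] = exp(μ + σ²/2) = exp(2.747 + 0.5738) = 27.7 hours.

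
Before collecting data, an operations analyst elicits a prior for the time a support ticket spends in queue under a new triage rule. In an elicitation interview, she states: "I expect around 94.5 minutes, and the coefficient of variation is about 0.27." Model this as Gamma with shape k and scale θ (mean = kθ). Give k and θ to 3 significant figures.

k ≈ 13.7, θ ≈ 6.89

For Gamma(k, scale θ): mean = kθ, variance = kθ², so CV = 1/√k.
CV = 0.27, hence k = 1/CV² = 13.7.
Then θ = mean/k = 94.5/13.7 = 6.89.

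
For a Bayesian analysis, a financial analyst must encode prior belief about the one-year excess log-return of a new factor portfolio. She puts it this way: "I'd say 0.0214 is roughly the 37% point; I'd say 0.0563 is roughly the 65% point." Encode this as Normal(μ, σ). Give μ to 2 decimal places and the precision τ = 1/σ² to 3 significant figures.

The p-quantile of Normal(μ,σ) is μ + z_p·σ, with z_{0.37} = -0.3319 and z_{0.65} = 0.3853.
Eliminate σ: μ = (z₂·x₁ − z₁·x₂)/(z₂ − z₁) = (0.3853·0.0214 − (-0.3319)·0.0563)/0.7172 = 0.04.
Then σ = (x₂ − x₁)/(z₂ − z₁) = (0.0563 − 0.0214)/0.7172 = 0.05.
Precision τ = 1/σ² = 1/0.04866² = 422.

μ = 0.04, τ = 422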